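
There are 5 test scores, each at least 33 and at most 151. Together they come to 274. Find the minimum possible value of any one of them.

33

To make one score as small as possible, make the other 4 as large as possible.
The other 4 can take up 4 × 151 = 604 ≥ 274 − 33, so one score can sit at its floor of 33.
Achievable: one at 33 and the other 4 totalling 241, which fits since 4 × 33 ≤ 241 ≤ 4 × 151.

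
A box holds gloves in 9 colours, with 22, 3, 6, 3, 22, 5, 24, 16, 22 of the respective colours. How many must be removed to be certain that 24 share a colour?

In the worst case you take as many as possible of each colour without reaching 24: 22 + 3 + 6 + 3 + 22 + 5 + 23 + 16 + 22 = 122.
The next one must give 24 of some colour, so 122 + 1 = 123.

123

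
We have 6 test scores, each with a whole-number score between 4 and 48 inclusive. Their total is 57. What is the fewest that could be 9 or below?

Let j be the number exceeding 9. Then the total is ≥ 10·j + 4·(6 − j) = 24 + 6j.
So 6j ≤ 33 and j ≤ 5; hence at least 6 − 5 = 1 are ≤ 9.
Exactly 1 works: 1 value at 4 and 5 at 10 total 54; raise one of the low values by 3 (still ≤ 9) to hit 57.

1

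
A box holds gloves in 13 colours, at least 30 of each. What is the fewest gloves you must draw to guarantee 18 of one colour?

222

In the worst case you draw 17 of each of the 13 colours: 13 × 17 = 221.
One more forces 18 of some colour, so 221 + 1 = 222.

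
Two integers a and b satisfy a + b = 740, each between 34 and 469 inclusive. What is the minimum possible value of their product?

127099

ab = a(740 − a) is concave in a, so over [271, 469] it is minimized at an endpoint.
At the endpoint a = 271, b = 740 − 271 = 469, so ab = 271 × 469 = 127099.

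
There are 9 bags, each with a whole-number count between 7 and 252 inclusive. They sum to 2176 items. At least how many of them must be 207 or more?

Each value short of 207 is at most 206, costing at least 252 − 206 = 46 against the maximum total of 2268.
We can afford to lose at most 2268 − 2176 = 92, so at most ⌊92/46⌋ = 2 fall short, and at least 7 are ≥ 207.
Exactly 7 works: 7 values at 252 and 2 at 206 total 2176.

7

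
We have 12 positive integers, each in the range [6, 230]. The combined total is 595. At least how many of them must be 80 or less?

6

If only k of them are at most 80, the other 12 − k are at least 81, so the total is at least (12 − k)·81 + k·6.
This is ≤ 595, so (12 − k)·81 + 6k ≤ 595, which gives k ≥ 6.
Exactly 6 works: 6 values at 6 and 6 at 81 total 522; raise one of the low values by 73 (still ≤ 80) to hit 595.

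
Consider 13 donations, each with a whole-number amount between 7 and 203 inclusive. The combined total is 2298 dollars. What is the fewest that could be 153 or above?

Suppose at most 13 − j of them reach 153; then j values are ≤ 152 and the rest ≤ 203.
The total is then ≤ 152·j + 203·(13 − j) = 2639 − 51j. For this to be ≥ 2298 we need j ≤ 6, so at least 13 − 6 = 7 must reach 153.
Exactly 7 works: 7 values at 203 and 6 at 152 total 2333; lower one of the high values by 35 (still ≥ 153) to hit 2298.

7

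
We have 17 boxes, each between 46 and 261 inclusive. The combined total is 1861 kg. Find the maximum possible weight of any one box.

261

To make one box as large as possible, make the other 16 as small as possible.
The other 16 contribute at least 16 × 46 = 736, leaving at most 1861 − 736 = 1125.
But each box is capped at 261, so the maximum is 261.
Achievable: one at 261 and the other 16 totalling 1600, which fits since 16 × 46 ≤ 1600 ≤ 16 × 261.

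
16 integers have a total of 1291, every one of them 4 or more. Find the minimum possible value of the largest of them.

The 16 values sum to 1291, so their maximum is at least ⌈1291/16⌉ = 81.
Achievable: 11 of them at 81 and 5 at 80 total 1291.

81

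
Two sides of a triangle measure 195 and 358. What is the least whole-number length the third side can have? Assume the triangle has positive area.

The third side must exceed |195 − 358| = 163.
The smallest integer above 163 is 164.

164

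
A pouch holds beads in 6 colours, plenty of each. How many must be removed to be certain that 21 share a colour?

In the worst case you draw 20 of each of the 6 colours: 6 × 20 = 120.
One more forces 21 of some colour, so 120 + 1 = 121.

121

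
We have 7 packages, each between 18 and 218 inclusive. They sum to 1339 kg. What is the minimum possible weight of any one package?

To make one package as small as possible, make the other 6 as large as possible.
The other 6 contribute at most 6 × 218 = 1308, leaving at least 1339 − 1308 = 31.
Since 31 ≥ 18, this is achievable: one at 31 and 6 at 218.

31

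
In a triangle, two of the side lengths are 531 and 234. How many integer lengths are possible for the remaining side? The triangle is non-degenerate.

467

The triangle inequality gives |531 − 234| < c < 531 + 234, i.e. 297 < c < 765.
So c can be any integer from 298 to 764: 467 values.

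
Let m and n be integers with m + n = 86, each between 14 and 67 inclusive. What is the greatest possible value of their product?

1849

mn = m(86 − m) is maximized when m is as near 86/2 as the bounds allow.
Taking m = 43 and n = 43 (both in [14, 67]) gives mn = 1849.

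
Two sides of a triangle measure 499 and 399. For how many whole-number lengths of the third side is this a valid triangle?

The triangle inequality gives |499 − 399| < c < 499 + 399, i.e. 100 < c < 898.
So c can be any integer from 101 to 897: 797 values.

797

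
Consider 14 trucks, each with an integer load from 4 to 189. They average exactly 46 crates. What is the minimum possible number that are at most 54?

The total is 14 × 46 = 644.
Each value above 54 is at least 55, contributing at least 55 − 4 = 51 above the floor 4.
The sum exceeds the floor total 56 by 588, so at most ⌊588/51⌋ = 11 exceed 54, and at least 3 are ≤ 54.
Exactly 3 works: 3 values at 4 and 11 at 55 total 617; raise one of the low values by 27 (still ≤ 54) to hit 644.

3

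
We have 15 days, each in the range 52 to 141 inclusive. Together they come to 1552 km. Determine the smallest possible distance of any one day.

To make one day as small as possible, make the other 14 as large as possible.
The other 14 can take up 14 × 141 = 1974 ≥ 1552 − 52, so one day can sit at its floor of 52.
Achievable: one at 52 and the other 14 totalling 1500, which fits since 14 × 52 ≤ 1500 ≤ 14 × 141.

52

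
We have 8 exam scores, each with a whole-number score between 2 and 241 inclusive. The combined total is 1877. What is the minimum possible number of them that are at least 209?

If only k of them are at least 209, the other 8 − k are at most 208, so the total is at most k·241 + (8 − k)·208.
This must reach 1877, so k·241 + (8 − k)·208 ≥ 1877, giving k ≥ 7.
Exactly 7 works: 7 values at 241 and 1 at 208 total 1895; lower one of the high values by 18 (still ≥ 209) to hit 1877.

7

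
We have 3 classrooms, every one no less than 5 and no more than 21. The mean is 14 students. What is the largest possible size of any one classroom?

21

To make one classroom as large as possible, make the other 2 as small as possible.
The total is 3 × 14 = 42.
The other 2 contribute at least 2 × 5 = 10, leaving at most 42 − 10 = 32.
But each classroom is capped at 21, so the maximum is 21.
Achievable: one at 21 and the other 2 totalling 21, which fits since 2 × 5 ≤ 21 ≤ 2 × 21.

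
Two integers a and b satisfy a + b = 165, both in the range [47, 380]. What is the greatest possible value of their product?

ab = a(165 − a) is maximized when a is as near 165/2 as the bounds allow.
Taking a = 82 and b = 83 (both in [47, 380]) gives ab = 6806.

6806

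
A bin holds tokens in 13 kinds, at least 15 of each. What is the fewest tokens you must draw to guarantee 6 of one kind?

66

In the worst case you draw 5 of each of the 13 kinds: 13 × 5 = 65.
One more forces 6 of some kind, so 65 + 1 = 66.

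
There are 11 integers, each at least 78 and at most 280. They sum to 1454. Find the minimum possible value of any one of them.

78

Minimizing one value means maximizing the remaining 10.
The other 10 can take up 10 × 280 = 2800 ≥ 1454 − 78, so one integer can sit at its floor of 78.
Achievable: one at 78 and the other 10 totalling 1376, which fits since 10 × 78 ≤ 1376 ≤ 10 × 280.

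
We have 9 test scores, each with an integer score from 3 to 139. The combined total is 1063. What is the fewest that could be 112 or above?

3

Suppose at most 9 − j of them reach 112; then j values are ≤ 111 and the rest ≤ 139.
The total is then ≤ 111·j + 139·(9 − j) = 1251 − 28j. For this to be ≥ 1063 we need j ≤ 6, so at least 9 − 6 = 3 must reach 112.
Exactly 3 works: 3 values at 139 and 6 at 111 total 1083; lower one of the high values by 20 (still ≥ 112) to hit 1063.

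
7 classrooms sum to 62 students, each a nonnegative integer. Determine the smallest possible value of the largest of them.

9

The 7 values sum to 62, so their maximum is at least ⌈62/7⌉ = 9.
Achievable: 6 of them at 9 and 1 at 8 total 62.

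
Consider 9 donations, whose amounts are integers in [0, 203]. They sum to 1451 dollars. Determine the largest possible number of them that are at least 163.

8

If k of the values are ≥ 163, the total is ≥ 163k + 0(9 − k).
Setting 163k + 0(9 − k) ≤ 1451 gives 163k ≤ 1451, so k ≤ 8.
k = 8 is achieved by 8 values at 163 and 1 at 0, total 1304; add 147 to one value (staying below 163) to reach 1451.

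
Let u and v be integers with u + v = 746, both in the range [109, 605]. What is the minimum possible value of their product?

85305

uv = u(746 − u) is concave in u, so over [141, 605] it is minimized at an endpoint.
At the endpoint u = 141, v = 746 − 141 = 605, so uv = 141 × 605 = 85305.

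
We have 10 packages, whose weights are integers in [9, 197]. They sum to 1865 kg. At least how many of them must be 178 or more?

5

Suppose at most 10 − j of them reach 178; then j values are ≤ 177 and the rest ≤ 197.
The total is then ≤ 177·j + 197·(10 − j) = 1970 − 20j. For this to be ≥ 1865 we need j ≤ 5, so at least 10 − 5 = 5 must reach 178.
Exactly 5 works: 5 values at 197 and 5 at 177 total 1870; lower one of the high values by 5 (still ≥ 178) to hit 1865.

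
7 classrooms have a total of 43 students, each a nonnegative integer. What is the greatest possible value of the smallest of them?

6

The 7 values sum to 43, so their minimum is at most ⌊43/7⌋ = 6.
Equality holds with 6 values of 6 and 1 value of 7.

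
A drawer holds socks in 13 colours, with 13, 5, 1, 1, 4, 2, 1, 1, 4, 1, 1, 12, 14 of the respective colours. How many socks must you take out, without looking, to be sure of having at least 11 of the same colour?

In the worst case you take as many as possible of each colour without reaching 11: 10 + 5 + 1 + 1 + 4 + 2 + 1 + 1 + 4 + 1 + 1 + 10 + 10 = 51.
The next one must give 11 of some colour, so 51 + 1 = 52.

52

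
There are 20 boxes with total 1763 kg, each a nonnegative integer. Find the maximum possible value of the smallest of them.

The 20 values sum to 1763, so their minimum is at most ⌊1763/20⌋ = 88.
Taking 17 copies of 88 and 3 copies of 89 gives exactly 1763, so 88 is attained.

88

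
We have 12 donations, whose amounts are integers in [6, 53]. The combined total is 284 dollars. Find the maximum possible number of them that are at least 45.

Suppose k of them are at least 45. Those contribute at least 45 each and the other 12 − k at least 6 each.
So the total is at least 45k + 6(12 − k) = 72 + 39k. This must be ≤ 284, giving k ≤ 5.
k = 5 is achieved by 5 values at 45 and 7 at 6, total 267; add 17 to one value (staying below 45) to reach 284.

5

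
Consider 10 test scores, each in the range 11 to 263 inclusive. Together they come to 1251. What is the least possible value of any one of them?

11

Minimizing one value means maximizing the remaining 9.
The other 9 can take up 9 × 263 = 2367 ≥ 1251 − 11, so one score can sit at its floor of 11.
Achievable: one at 11 and the other 9 totalling 1240, which fits since 9 × 11 ≤ 1240 ≤ 9 × 263.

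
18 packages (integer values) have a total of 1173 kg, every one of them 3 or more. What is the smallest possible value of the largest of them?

66

The average is 1173/18 > 65, so not all 18 can be 65 or less; the largest is ≥ 66.
Achievable: 3 of them at 66 and 15 at 65 total 1173.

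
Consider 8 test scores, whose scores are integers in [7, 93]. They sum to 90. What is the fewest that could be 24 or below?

7

Each value above 24 is at least 25, contributing at least 25 − 7 = 18 above the floor 7.
The sum exceeds the floor total 56 by 34, so at most ⌊34/18⌋ = 1 exceed 24, and at least 7 are ≤ 24.
Exactly 7 works: 7 values at 7 and 1 at 25 total 74; raise one of the low values by 16 (still ≤ 24) to hit 90.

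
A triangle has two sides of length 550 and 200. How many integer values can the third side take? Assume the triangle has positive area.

The triangle inequality gives |550 − 200| < c < 550 + 200, i.e. 350 < c < 750.
So c can be any integer from 351 to 749: 399 values.

399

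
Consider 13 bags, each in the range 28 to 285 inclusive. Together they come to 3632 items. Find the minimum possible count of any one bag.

212

To make one bag as small as possible, make the other 12 as large as possible.
The other 12 contribute at most 12 × 285 = 3420, leaving at least 3632 − 3420 = 212.
Since 212 ≥ 28, this is achievable: one at 212 and 12 at 285.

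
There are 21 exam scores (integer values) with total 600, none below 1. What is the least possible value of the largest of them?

The average is 600/21 > 28, so not all 21 can be 28 or less; the largest is ≥ 29.
Equality holds with 12 values of 29 and 9 values of 28.

29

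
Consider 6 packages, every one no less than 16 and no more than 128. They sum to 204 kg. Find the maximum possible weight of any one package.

To make one package as large as possible, make the other 5 as small as possible.
The other 5 contribute at least 5 × 16 = 80, leaving at most 204 − 80 = 124.
Since 124 ≤ 128, this is achievable: one at 124 and 5 at 16.

124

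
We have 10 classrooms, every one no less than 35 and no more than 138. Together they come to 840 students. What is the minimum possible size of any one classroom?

Minimizing one value means maximizing the remaining 9.
The other 9 can take up 9 × 138 = 1242 ≥ 840 − 35, so one classroom can sit at its floor of 35.
Achievable: one at 35 and the other 9 totalling 805, which fits since 9 × 35 ≤ 805 ≤ 9 × 138.

35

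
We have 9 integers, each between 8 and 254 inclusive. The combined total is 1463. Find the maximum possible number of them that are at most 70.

4

Suppose k of them are at most 70. Those contribute at most 70 each and the rest at most 254 each.
So the total is at most 70k + 254(9 − k) = 2286 − 184k. This must still be ≥ 1463, so k ≤ 4.
k = 4 is achieved by 4 values at 70 and 5 at 254, total 1550; lower one of the 254's by 87 (still > 70) to reach 1463.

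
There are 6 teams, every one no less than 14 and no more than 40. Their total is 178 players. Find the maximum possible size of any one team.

40

To make one team as large as possible, make the other 5 as small as possible.
The other 5 contribute at least 5 × 14 = 70, leaving at most 178 − 70 = 108.
But each team is capped at 40, so the maximum is 40.
Achievable: one at 40 and the other 5 totalling 138, which fits since 5 × 14 ≤ 138 ≤ 5 × 40.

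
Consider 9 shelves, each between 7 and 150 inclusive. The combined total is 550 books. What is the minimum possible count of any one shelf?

To make one shelf as small as possible, make the other 8 as large as possible.
The other 8 can take up 8 × 150 = 1200 ≥ 550 − 7, so one shelf can sit at its floor of 7.
Achievable: one at 7 and the other 8 totalling 543, which fits since 8 × 7 ≤ 543 ≤ 8 × 150.

7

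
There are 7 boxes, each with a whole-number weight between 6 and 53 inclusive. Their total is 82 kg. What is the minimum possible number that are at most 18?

4

Each value above 18 is at least 19, contributing at least 19 − 6 = 13 above the floor 6.
The sum exceeds the floor total 42 by 40, so at most ⌊40/13⌋ = 3 exceed 18, and at least 4 are ≤ 18.
Exactly 4 works: 4 values at 6 and 3 at 19 total 81; raise one of the low values by 1 (still ≤ 18) to hit 82.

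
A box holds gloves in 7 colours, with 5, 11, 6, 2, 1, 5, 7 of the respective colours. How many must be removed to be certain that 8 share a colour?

In the worst case you take as many as possible of each colour without reaching 8: 5 + 7 + 6 + 2 + 1 + 5 + 7 = 33.
The next one must give 8 of some colour, so 33 + 1 = 34.

34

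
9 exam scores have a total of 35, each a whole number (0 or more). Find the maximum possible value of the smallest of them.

The average is 35/9 < 4, so some value is ≤ 3.
Taking 1 copy of 3 and 8 copies of 4 gives exactly 35, so 3 is attained.

3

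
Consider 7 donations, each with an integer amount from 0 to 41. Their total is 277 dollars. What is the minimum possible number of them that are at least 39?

4

Each value short of 39 is at most 38, costing at least 41 − 38 = 3 against the maximum total of 287.
We can afford to lose at most 287 − 277 = 10, so at most ⌊10/3⌋ = 3 fall short, and at least 4 are ≥ 39.
Exactly 4 works: 4 values at 41 and 3 at 38 total 278; lower one of the high values by 1 (still ≥ 39) to hit 277.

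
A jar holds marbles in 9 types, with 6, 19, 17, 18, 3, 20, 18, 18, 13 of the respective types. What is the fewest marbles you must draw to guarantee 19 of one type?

130

In the worst case you take as many as possible of each type without reaching 19: 6 + 18 + 17 + 18 + 3 + 18 + 18 + 18 + 13 = 129.
The next one must give 19 of some type, so 129 + 1 = 130.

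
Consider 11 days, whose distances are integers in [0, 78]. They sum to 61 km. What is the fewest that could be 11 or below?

Each value above 11 is at least 12, contributing at least 12 − 0 = 12 above the floor 0.
The sum exceeds the floor total 0 by 61, so at most ⌊61/12⌋ = 5 exceed 11, and at least 6 are ≤ 11.
Exactly 6 works: 6 values at 0 and 5 at 12 total 60; raise one of the low values by 1 (still ≤ 11) to hit 61.

6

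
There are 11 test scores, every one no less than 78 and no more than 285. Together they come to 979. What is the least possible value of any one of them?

78

Minimizing one value means maximizing the remaining 10.
The other 10 can take up 10 × 285 = 2850 ≥ 979 − 78, so one score can sit at its floor of 78.
Achievable: one at 78 and the other 10 totalling 901, which fits since 10 × 78 ≤ 901 ≤ 10 × 285.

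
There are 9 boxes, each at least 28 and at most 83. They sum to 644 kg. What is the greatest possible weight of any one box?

83

Maximizing one value means minimizing the remaining 8.
The other 8 contribute at least 8 × 28 = 224, leaving at most 644 − 224 = 420.
But each box is capped at 83, so the maximum is 83.
Achievable: one at 83 and the other 8 totalling 561, which fits since 8 × 28 ≤ 561 ≤ 8 × 83.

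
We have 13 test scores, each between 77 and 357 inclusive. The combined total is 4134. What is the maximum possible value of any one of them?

To make one score as large as possible, make the other 12 as small as possible.
The other 12 contribute at least 12 × 77 = 924, leaving at most 4134 − 924 = 3210.
But each score is capped at 357, so the maximum is 357.
Achievable: one at 357 and the other 12 totalling 3777, which fits since 12 × 77 ≤ 3777 ≤ 12 × 357.

357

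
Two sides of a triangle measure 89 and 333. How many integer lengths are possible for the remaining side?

The triangle inequality gives |89 − 333| < c < 89 + 333, i.e. 244 < c < 422.
So c can be any integer from 245 to 421: 177 values.

177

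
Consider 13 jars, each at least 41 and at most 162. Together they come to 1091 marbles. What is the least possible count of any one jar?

41

Minimizing one value means maximizing the remaining 12.
The other 12 can take up 12 × 162 = 1944 ≥ 1091 − 41, so one jar can sit at its floor of 41.
Achievable: one at 41 and the other 12 totalling 1050, which fits since 12 × 41 ≤ 1050 ≤ 12 × 162.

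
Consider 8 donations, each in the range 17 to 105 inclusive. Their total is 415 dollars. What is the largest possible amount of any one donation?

Maximizing one value means minimizing the remaining 7.
The other 7 contribute at least 7 × 17 = 119, leaving at most 415 − 119 = 296.
But each donation is capped at 105, so the maximum is 105.
Achievable: one at 105 and the other 7 totalling 310, which fits since 7 × 17 ≤ 310 ≤ 7 × 105.

105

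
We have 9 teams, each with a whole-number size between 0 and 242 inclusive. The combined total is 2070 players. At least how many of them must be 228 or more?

2

If only k of them are at least 228, the other 9 − k are at most 227, so the total is at most k·242 + (9 − k)·227.
This must reach 2070, so k·242 + (9 − k)·227 ≥ 2070, giving k ≥ 2.
Exactly 2 works: 2 values at 242 and 7 at 227 total 2073; lower one of the high values by 3 (still ≥ 228) to hit 2070.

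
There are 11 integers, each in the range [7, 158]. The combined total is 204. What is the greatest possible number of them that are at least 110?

1

If k of the values are ≥ 110, the total is ≥ 110k + 7(11 − k).
Setting 110k + 7(11 − k) ≤ 204 gives 103k ≤ 127, so k ≤ 1.
k = 1 is achieved by 1 value at 110 and 10 at 7, total 180; add 24 to one value (staying below 110) to reach 204.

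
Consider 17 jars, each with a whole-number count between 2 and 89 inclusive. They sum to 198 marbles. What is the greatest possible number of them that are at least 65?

2

Suppose k of them are at least 65. Those contribute at least 65 each and the other 17 − k at least 2 each.
So the total is at least 65k + 2(17 − k) = 34 + 63k. This must be ≤ 198, giving k ≤ 2.
k = 2 is achieved by 2 values at 65 and 15 at 2, total 160; add 38 to one value (staying below 65) to reach 198.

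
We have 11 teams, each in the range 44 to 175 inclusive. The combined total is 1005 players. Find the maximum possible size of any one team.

175

Maximizing one value means minimizing the remaining 10.
The other 10 contribute at least 10 × 44 = 440, leaving at most 1005 − 440 = 565.
But each team is capped at 175, so the maximum is 175.
Achievable: one at 175 and the other 10 totalling 830, which fits since 10 × 44 ≤ 830 ≤ 10 × 175.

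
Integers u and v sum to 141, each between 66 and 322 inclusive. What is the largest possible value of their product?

4970

With u + v fixed, uv peaks when the two are closest together.
Taking u = 70 and v = 71 (both in [66, 322]) gives uv = 4970.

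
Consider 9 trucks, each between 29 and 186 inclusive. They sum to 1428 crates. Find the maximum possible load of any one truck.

186

To make one truck as large as possible, make the other 8 as small as possible.
The other 8 contribute at least 8 × 29 = 232, leaving at most 1428 − 232 = 1196.
But each truck is capped at 186, so the maximum is 186.
Achievable: one at 186 and the other 8 totalling 1242, which fits since 8 × 29 ≤ 1242 ≤ 8 × 186.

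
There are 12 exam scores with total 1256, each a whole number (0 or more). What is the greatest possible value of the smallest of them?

104

The average is 1256/12 < 105, so some value is ≤ 104.
Equality holds with 4 values of 104 and 8 values of 105.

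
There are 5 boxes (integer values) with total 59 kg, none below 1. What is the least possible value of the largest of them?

The average is 59/5 > 11, so not all 5 can be 11 or less; the largest is ≥ 12.
Taking 1 copy of 11 and 4 copies of 12 gives exactly 59, so 12 is attained.

12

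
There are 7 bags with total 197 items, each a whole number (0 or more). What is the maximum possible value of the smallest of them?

If every one of the 7 were at least 29, the total would be at least 7 × 29 = 203 > 197.
Equality holds with 6 values of 28 and 1 value of 29.

28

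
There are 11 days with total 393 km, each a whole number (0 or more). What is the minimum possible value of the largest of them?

The 11 values sum to 393, so their maximum is at least ⌈393/11⌉ = 36.
Achievable: 8 of them at 36 and 3 at 35 total 393.

36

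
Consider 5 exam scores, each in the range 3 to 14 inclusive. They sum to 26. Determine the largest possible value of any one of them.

14

To make one score as large as possible, make the other 4 as small as possible.
The other 4 contribute at least 4 × 3 = 12, leaving at most 26 − 12 = 14.
Since 14 ≤ 14, this is achievable: one at 14 and 4 at 3.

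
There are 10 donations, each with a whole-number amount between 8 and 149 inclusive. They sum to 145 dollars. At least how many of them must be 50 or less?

9

Let j be the number exceeding 50. Then the total is ≥ 51·j + 8·(10 − j) = 80 + 43j.
So 43j ≤ 65 and j ≤ 1; hence at least 10 − 1 = 9 are ≤ 50.
Exactly 9 works: 9 values at 8 and 1 at 51 total 123; raise one of the low values by 22 (still ≤ 50) to hit 145.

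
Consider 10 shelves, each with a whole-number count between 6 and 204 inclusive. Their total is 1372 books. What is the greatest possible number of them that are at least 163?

With k values at 163 or above and the rest at least 6, the sum is at least 60 + 157k.
Since the sum is 1372, we need 157k ≤ 1312, i.e. k ≤ 8.
k = 8 is achieved by 8 values at 163 and 2 at 6, total 1316; add 56 to one value (staying below 163) to reach 1372.

8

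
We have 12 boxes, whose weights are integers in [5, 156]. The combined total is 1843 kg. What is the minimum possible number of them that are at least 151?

8

Suppose at most 12 − j of them reach 151; then j values are ≤ 150 and the rest ≤ 156.
The total is then ≤ 150·j + 156·(12 − j) = 1872 − 6j. For this to be ≥ 1843 we need j ≤ 4, so at least 12 − 4 = 8 must reach 151.
Exactly 8 works: 8 values at 156 and 4 at 150 total 1848; lower one of the high values by 5 (still ≥ 151) to hit 1843.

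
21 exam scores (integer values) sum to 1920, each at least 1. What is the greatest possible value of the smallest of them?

If every one of the 21 were at least 92, the total would be at least 21 × 92 = 1932 > 1920.
Equality holds with 12 values of 91 and 9 values of 92.

91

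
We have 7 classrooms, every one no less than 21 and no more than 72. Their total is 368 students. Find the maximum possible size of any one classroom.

72

Maximizing one value means minimizing the remaining 6.
The other 6 contribute at least 6 × 21 = 126, leaving at most 368 − 126 = 242.
But each classroom is capped at 72, so the maximum is 72.
Achievable: one at 72 and the other 6 totalling 296, which fits since 6 × 21 ≤ 296 ≤ 6 × 72.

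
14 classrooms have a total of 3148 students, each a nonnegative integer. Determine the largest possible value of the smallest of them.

224

The average is 3148/14 < 225, so some value is ≤ 224.
Taking 2 copies of 224 and 12 copies of 225 gives exactly 3148, so 224 is attained.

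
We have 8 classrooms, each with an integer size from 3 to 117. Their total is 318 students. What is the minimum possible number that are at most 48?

2

If only k of them are at most 48, the other 8 − k are at least 49, so the total is at least (8 − k)·49 + k·3.
This is ≤ 318, so (8 − k)·49 + 3k ≤ 318, which gives k ≥ 2.
Exactly 2 works: 2 values at 3 and 6 at 49 total 300; raise one of the low values by 18 (still ≤ 48) to hit 318.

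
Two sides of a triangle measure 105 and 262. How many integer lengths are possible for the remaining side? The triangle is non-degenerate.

The triangle inequality gives |105 − 262| < c < 105 + 262, i.e. 157 < c < 367.
So c can be any integer from 158 to 366: 209 values.

209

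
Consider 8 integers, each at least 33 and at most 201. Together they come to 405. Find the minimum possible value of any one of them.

To make one integer as small as possible, make the other 7 as large as possible.
The other 7 can take up 7 × 201 = 1407 ≥ 405 − 33, so one integer can sit at its floor of 33.
Achievable: one at 33 and the other 7 totalling 372, which fits since 7 × 33 ≤ 372 ≤ 7 × 201.

33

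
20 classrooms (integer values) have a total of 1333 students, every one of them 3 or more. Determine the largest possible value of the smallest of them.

The 20 values sum to 1333, so their minimum is at most ⌊1333/20⌋ = 66.
Taking 7 copies of 66 and 13 copies of 67 gives exactly 1333, so 66 is attained.

66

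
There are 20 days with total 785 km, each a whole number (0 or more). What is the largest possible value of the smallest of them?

The 20 values sum to 785, so their minimum is at most ⌊785/20⌋ = 39.
Achievable: 15 of them at 39 and 5 at 40 total 785.

39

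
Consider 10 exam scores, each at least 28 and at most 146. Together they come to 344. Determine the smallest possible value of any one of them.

28

Minimizing one value means maximizing the remaining 9.
The other 9 can take up 9 × 146 = 1314 ≥ 344 − 28, so one score can sit at its floor of 28.
Achievable: one at 28 and the other 9 totalling 316, which fits since 9 × 28 ≤ 316 ≤ 9 × 146.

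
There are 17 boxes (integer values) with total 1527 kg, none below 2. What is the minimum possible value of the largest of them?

90

The average is 1527/17 > 89, so not all 17 can be 89 or less; the largest is ≥ 90.
Achievable: 14 of them at 90 and 3 at 89 total 1527.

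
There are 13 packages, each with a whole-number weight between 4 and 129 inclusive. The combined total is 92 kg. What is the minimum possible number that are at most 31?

12

Each value above 31 is at least 32, contributing at least 32 − 4 = 28 above the floor 4.
The sum exceeds the floor total 52 by 40, so at most ⌊40/28⌋ = 1 exceed 31, and at least 12 are ≤ 31.
Exactly 12 works: 12 values at 4 and 1 at 32 total 80; raise one of the low values by 12 (still ≤ 31) to hit 92.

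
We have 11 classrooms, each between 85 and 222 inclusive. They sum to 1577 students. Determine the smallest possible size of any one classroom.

Minimizing one value means maximizing the remaining 10.
The other 10 can take up 10 × 222 = 2220 ≥ 1577 − 85, so one classroom can sit at its floor of 85.
Achievable: one at 85 and the other 10 totalling 1492, which fits since 10 × 85 ≤ 1492 ≤ 10 × 222.

85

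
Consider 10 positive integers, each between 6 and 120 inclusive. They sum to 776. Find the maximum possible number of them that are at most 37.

5

Suppose k of them are at most 37. Those contribute at most 37 each and the rest at most 120 each.
So the total is at most 37k + 120(10 − k) = 1200 − 83k. This must still be ≥ 776, so k ≤ 5.
k = 5 is achieved by 5 values at 37 and 5 at 120, total 785; lower one of the 120's by 9 (still > 37) to reach 776.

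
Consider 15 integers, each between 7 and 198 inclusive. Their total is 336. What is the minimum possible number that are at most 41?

If only k of them are at most 41, the other 15 − k are at least 42, so the total is at least (15 − k)·42 + k·7.
This is ≤ 336, so (15 − k)·42 + 7k ≤ 336, which gives k ≥ 9.
Exactly 9 works: 9 values at 7 and 6 at 42 total 315; raise one of the low values by 21 (still ≤ 41) to hit 336.

9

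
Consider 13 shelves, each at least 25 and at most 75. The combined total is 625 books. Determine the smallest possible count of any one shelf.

To make one shelf as small as possible, make the other 12 as large as possible.
The other 12 can take up 12 × 75 = 900 ≥ 625 − 25, so one shelf can sit at its floor of 25.
Achievable: one at 25 and the other 12 totalling 600, which fits since 12 × 25 ≤ 600 ≤ 12 × 75.

25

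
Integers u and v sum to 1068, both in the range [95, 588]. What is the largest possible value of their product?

For a fixed sum, the product uv is largest when u and v are as close as possible.
Taking u = 534 and v = 534 (both in [95, 588]) gives uv = 285156.

285156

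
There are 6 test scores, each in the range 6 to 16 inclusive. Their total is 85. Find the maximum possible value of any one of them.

16

To make one score as large as possible, make the other 5 as small as possible.
The other 5 contribute at least 5 × 6 = 30, leaving at most 85 − 30 = 55.
But each score is capped at 16, so the maximum is 16.
Achievable: one at 16 and the other 5 totalling 69, which fits since 5 × 6 ≤ 69 ≤ 5 × 16.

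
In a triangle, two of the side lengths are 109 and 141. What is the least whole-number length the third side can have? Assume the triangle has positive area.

The third side must exceed |109 − 141| = 32.
The smallest integer above 32 is 33.

33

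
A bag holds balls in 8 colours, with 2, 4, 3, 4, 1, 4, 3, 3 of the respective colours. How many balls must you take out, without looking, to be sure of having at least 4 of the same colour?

22

In the worst case you take as many as possible of each colour without reaching 4: 2 + 3 + 3 + 3 + 1 + 3 + 3 + 3 = 21.
The next one must give 4 of some colour, so 21 + 1 = 22.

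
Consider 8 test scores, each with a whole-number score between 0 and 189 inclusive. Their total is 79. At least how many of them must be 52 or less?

7

Each value above 52 is at least 53, contributing at least 53 − 0 = 53 above the floor 0.
The sum exceeds the floor total 0 by 79, so at most ⌊79/53⌋ = 1 exceed 52, and at least 7 are ≤ 52.
Exactly 7 works: 7 values at 0 and 1 at 53 total 53; raise one of the low values by 26 (still ≤ 52) to hit 79.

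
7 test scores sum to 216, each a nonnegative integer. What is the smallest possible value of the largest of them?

31

Some value must be at least ⌈216/7⌉ = 31, since 7 × 30 = 210 < 216.
Equality holds with 6 values of 31 and 1 value of 30.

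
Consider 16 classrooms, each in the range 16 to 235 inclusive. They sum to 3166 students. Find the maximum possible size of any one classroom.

Maximizing one value means minimizing the remaining 15.
The other 15 contribute at least 15 × 16 = 240, leaving at most 3166 − 240 = 2926.
But each classroom is capped at 235, so the maximum is 235.
Achievable: one at 235 and the other 15 totalling 2931, which fits since 15 × 16 ≤ 2931 ≤ 15 × 235.

235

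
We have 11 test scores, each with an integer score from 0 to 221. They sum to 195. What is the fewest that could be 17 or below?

1

If only k of them are at most 17, the other 11 − k are at least 18, so the total is at least (11 − k)·18 + k·0.
This is ≤ 195, so (11 − k)·18 + 0k ≤ 195, which gives k ≥ 1.
Exactly 1 works: 1 value at 0 and 10 at 18 total 180; raise one of the low values by 15 (still ≤ 17) to hit 195.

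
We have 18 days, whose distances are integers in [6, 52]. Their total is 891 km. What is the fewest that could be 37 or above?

16

If only k of them are at least 37, the other 18 − k are at most 36, so the total is at most k·52 + (18 − k)·36.
This must reach 891, so k·52 + (18 − k)·36 ≥ 891, giving k ≥ 16.
Exactly 16 works: 16 values at 52 and 2 at 36 total 904; lower one of the high values by 13 (still ≥ 37) to hit 891.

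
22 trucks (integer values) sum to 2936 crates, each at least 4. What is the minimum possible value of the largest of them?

The 22 values sum to 2936, so their maximum is at least ⌈2936/22⌉ = 134.
Equality holds with 10 values of 134 and 12 values of 133.

134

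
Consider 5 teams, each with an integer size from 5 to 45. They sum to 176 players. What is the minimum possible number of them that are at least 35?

1

Suppose at most 5 − j of them reach 35; then j values are ≤ 34 and the rest ≤ 45.
The total is then ≤ 34·j + 45·(5 − j) = 225 − 11j. For this to be ≥ 176 we need j ≤ 4, so at least 5 − 4 = 1 must reach 35.
Exactly 1 works: 1 value at 45 and 4 at 34 total 181; lower one of the high values by 5 (still ≥ 35) to hit 176.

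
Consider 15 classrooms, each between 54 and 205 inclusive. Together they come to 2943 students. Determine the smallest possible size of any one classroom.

Minimizing one value means maximizing the remaining 14.
The other 14 contribute at most 14 × 205 = 2870, leaving at least 2943 − 2870 = 73.
Since 73 ≥ 54, this is achievable: one at 73 and 14 at 205.

73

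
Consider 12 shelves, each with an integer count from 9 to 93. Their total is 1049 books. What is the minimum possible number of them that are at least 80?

Suppose at most 12 − j of them reach 80; then j values are ≤ 79 and the rest ≤ 93.
The total is then ≤ 79·j + 93·(12 − j) = 1116 − 14j. For this to be ≥ 1049 we need j ≤ 4, so at least 12 − 4 = 8 must reach 80.
Exactly 8 works: 8 values at 93 and 4 at 79 total 1060; lower one of the high values by 11 (still ≥ 80) to hit 1049.

8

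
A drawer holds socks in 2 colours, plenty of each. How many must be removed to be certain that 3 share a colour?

In the worst case you draw 2 of each of the 2 colours: 2 × 2 = 4.
One more forces 3 of some colour, so 4 + 1 = 5.

5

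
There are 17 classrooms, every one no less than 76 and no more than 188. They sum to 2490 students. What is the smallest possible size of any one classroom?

76

To make one classroom as small as possible, make the other 16 as large as possible.
The other 16 can take up 16 × 188 = 3008 ≥ 2490 − 76, so one classroom can sit at its floor of 76.
Achievable: one at 76 and the other 16 totalling 2414, which fits since 16 × 76 ≤ 2414 ≤ 16 × 188.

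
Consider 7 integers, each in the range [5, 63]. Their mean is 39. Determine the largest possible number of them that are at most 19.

The total is 7 × 39 = 273.
Each value at 19 or below falls at least 63 − 19 = 44 short of the ceiling 63.
The ceiling total is 7 × 63 = 441, and we need 273, so at most ⌊(441 − 273)/44⌋ = 3 can be that low.
k = 3 is achieved by 3 values at 19 and 4 at 63, total 309; lower one of the 63's by 36 (still > 19) to reach 273.

3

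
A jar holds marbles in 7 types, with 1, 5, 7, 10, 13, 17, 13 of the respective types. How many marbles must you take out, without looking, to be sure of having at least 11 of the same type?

In the worst case you take as many as possible of each type without reaching 11: 1 + 5 + 7 + 10 + 10 + 10 + 10 = 53.
The next one must give 11 of some type, so 53 + 1 = 54.

54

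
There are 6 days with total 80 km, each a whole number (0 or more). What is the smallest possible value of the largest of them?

The average is 80/6 > 13, so not all 6 can be 13 or less; the largest is ≥ 14.
Equality holds with 2 values of 14 and 4 values of 13.

14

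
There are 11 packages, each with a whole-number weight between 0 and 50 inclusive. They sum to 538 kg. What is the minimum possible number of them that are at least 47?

8

Suppose at most 11 − j of them reach 47; then j values are ≤ 46 and the rest ≤ 50.
The total is then ≤ 46·j + 50·(11 − j) = 550 − 4j. For this to be ≥ 538 we need j ≤ 3, so at least 11 − 3 = 8 must reach 47.
Exactly 8 works: 8 values at 50 and 3 at 46 total 538.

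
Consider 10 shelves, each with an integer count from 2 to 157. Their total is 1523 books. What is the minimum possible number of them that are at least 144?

7

Each value short of 144 is at most 143, costing at least 157 − 143 = 14 against the maximum total of 1570.
We can afford to lose at most 1570 − 1523 = 47, so at most ⌊47/14⌋ = 3 fall short, and at least 7 are ≥ 144.
Exactly 7 works: 7 values at 157 and 3 at 143 total 1528; lower one of the high values by 5 (still ≥ 144) to hit 1523.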